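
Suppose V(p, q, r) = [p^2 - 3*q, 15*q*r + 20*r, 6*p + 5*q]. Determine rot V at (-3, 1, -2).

(-30, -6, 3)

(∇×V)₁ = ∂V₃/∂q − ∂V₂/∂r = -15*q - 15
(∇×V)₂ = ∂V₁/∂r − ∂V₃/∂p = -6
(∇×V)₃ = ∂V₂/∂p − ∂V₁/∂q = 3
∇×V = (-15*q - 15, -6, 3)
At (-3, 1, -2): (-30, -6, 3).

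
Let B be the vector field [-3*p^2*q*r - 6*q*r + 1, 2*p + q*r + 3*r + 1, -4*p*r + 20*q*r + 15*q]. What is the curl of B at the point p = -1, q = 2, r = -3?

(∇×B)₁ = ∂B₃/∂q − ∂B₂/∂r = -q + 20*r + 12
(∇×B)₂ = ∂B₁/∂r − ∂B₃/∂p = -3*p^2*q - 6*q + 4*r
(∇×B)₃ = ∂B₂/∂p − ∂B₁/∂q = 3*p^2*r + 6*r + 2
∇×B = (-q + 20*r + 12, -3*p^2*q - 6*q + 4*r, 3*p^2*r + 6*r + 2)
At (-1, 2, -3): (-50, -30, -25).

(-50, -30, -25)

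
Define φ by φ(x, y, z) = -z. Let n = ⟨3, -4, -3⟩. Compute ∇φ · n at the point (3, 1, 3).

∂φ/∂x = 0
∂φ/∂y = 0
∂φ/∂z = -1
∇φ at (3, 1, 3) = (0, 0, -1)
∇φ · n = (0)(3) + (0)(-4) + (-1)(-3) = 3

3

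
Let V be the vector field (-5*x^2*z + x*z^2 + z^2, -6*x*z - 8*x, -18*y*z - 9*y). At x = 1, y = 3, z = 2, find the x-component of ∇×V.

(∇×V)_1 = ∂V₃/∂y − ∂V₂/∂z
= -18*z - 9 − (-6*x)
= 6*x - 18*z - 9
At (1, 3, 2): -39.

-39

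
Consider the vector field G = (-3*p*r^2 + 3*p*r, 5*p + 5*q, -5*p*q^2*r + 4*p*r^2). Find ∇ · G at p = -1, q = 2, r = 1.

∂G₁/∂p = -3*r^2 + 3*r
∂G₂/∂q = 5
∂G₃/∂r = -5*p*q^2 + 8*p*r
∇·G = -5*p*q^2 + 8*p*r - 3*r^2 + 3*r + 5
At (-1, 2, 1): 17.

17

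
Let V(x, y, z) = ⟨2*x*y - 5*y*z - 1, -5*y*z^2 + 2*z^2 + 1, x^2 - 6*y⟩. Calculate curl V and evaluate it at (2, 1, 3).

(12, -9, 11)

(∇×V)₁ = ∂V₃/∂y − ∂V₂/∂z = 10*y*z - 4*z - 6
(∇×V)₂ = ∂V₁/∂z − ∂V₃/∂x = -2*x - 5*y
(∇×V)₃ = ∂V₂/∂x − ∂V₁/∂y = -2*x + 5*z
∇×V = (10*y*z - 4*z - 6, -2*x - 5*y, -2*x + 5*z)
At (2, 1, 3): (12, -9, 11).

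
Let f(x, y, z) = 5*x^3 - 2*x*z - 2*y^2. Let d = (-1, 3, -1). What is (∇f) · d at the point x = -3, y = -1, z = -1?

∂f/∂x = 15*x^2 - 2*z
∂f/∂y = -4*y
∂f/∂z = -2*x
∇f at (-3, -1, -1) = (137, 4, 6)
∇f · d = (137)(-1) + (4)(3) + (6)(-1) = -131

-131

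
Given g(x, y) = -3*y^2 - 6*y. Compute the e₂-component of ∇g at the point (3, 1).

(∇g)_2 = ∂g/∂y = -6*y - 6
At (3, 1): -12.

-12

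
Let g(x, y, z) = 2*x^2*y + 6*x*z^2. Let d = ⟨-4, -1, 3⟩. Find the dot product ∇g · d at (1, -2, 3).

-78

∂g/∂x = 4*x*y + 6*z^2
∂g/∂y = 2*x^2
∂g/∂z = 12*x*z
∇g at (1, -2, 3) = (46, 2, 36)
∇g · d = (46)(-4) + (2)(-1) + (36)(3) = -78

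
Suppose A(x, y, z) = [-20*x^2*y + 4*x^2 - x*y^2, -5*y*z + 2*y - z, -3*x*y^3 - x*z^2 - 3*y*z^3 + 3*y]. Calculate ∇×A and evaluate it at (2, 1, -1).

(∇×A)₁ = ∂A₃/∂y − ∂A₂/∂z = -9*x*y^2 + 5*y - 3*z^3 + 4
(∇×A)₂ = ∂A₁/∂z − ∂A₃/∂x = 3*y^3 + z^2
(∇×A)₃ = ∂A₂/∂x − ∂A₁/∂y = 20*x^2 + 2*x*y
∇×A = (-9*x*y^2 + 5*y - 3*z^3 + 4, 3*y^3 + z^2, 20*x^2 + 2*x*y)
At (2, 1, -1): (-6, 4, 84).

(-6, 4, 84)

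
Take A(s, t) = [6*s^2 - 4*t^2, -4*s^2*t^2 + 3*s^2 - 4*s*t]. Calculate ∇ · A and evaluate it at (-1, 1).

∂A₁/∂s = 12*s
∂A₂/∂t = -8*s^2*t - 4*s
∇·A = -8*s^2*t + 8*s
At (-1, 1): -16.

-16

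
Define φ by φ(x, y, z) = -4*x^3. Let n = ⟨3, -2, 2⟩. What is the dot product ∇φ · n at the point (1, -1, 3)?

∂φ/∂x = -12*x^2
∂φ/∂y = 0
∂φ/∂z = 0
∇φ at (1, -1, 3) = (-12, 0, 0)
∇φ · n = (-12)(3) + (0)(-2) + (0)(2) = -36

-36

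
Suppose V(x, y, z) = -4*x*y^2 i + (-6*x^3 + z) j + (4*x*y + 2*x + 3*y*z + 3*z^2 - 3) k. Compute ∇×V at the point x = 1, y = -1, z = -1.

(0, 2, -26)

(∇×V)₁ = ∂V₃/∂y − ∂V₂/∂z = 4*x + 3*z - 1
(∇×V)₂ = ∂V₁/∂z − ∂V₃/∂x = -4*y - 2
(∇×V)₃ = ∂V₂/∂x − ∂V₁/∂y = -18*x^2 + 8*x*y
∇×V = (4*x + 3*z - 1, -4*y - 2, -18*x^2 + 8*x*y)
At (1, -1, -1): (0, 2, -26).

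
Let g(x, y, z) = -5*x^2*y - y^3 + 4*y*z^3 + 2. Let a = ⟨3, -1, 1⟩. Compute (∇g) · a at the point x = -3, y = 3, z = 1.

374

∂g/∂x = -10*x*y
∂g/∂y = -5*x^2 - 3*y^2 + 4*z^3
∂g/∂z = 12*y*z^2
∇g at (-3, 3, 1) = (90, -68, 36)
∇g · a = (90)(3) + (-68)(-1) + (36)(1) = 374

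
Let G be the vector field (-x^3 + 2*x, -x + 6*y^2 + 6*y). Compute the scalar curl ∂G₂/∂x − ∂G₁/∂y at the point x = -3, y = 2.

-1

∂G₂/∂x = -1
∂G₁/∂y = 0
Scalar curl = -1
At (-3, 2): -1.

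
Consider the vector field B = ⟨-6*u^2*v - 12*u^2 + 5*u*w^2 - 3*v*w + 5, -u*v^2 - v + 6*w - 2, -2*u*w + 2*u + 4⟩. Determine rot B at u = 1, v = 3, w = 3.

(∇×B)₁ = ∂B₃/∂v − ∂B₂/∂w = -6
(∇×B)₂ = ∂B₁/∂w − ∂B₃/∂u = 10*u*w - 3*v + 2*w - 2
(∇×B)₃ = ∂B₂/∂u − ∂B₁/∂v = 6*u^2 - v^2 + 3*w
∇×B = (-6, 10*u*w - 3*v + 2*w - 2, 6*u^2 - v^2 + 3*w)
At (1, 3, 3): (-6, 25, 6).

(-6, 25, 6)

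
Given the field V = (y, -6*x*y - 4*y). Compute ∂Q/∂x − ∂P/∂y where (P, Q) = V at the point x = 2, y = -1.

5

∂V₂/∂x = -6*y
∂V₁/∂y = 1
Scalar curl = -6*y - 1
At (2, -1): 5.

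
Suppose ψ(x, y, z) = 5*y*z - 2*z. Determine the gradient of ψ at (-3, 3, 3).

(0, 15, 13)

∂ψ/∂x = 0
∂ψ/∂y = 5*z
∂ψ/∂z = 5*y - 2
∇ψ = (0, 5*z, 5*y - 2)
At (-3, 3, 3): (0, 15, 13).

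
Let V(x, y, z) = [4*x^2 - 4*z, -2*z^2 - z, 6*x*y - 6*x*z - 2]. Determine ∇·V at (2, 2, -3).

∂V₁/∂x = 8*x
∂V₂/∂y = 0
∂V₃/∂z = -6*x
∇·V = 2*x
At (2, 2, -3): 4.

4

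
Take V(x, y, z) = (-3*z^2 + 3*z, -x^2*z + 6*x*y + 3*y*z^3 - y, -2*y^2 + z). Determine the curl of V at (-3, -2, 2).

(89, -9, 0)

(∇×V)₁ = ∂V₃/∂y − ∂V₂/∂z = x^2 - 9*y*z^2 - 4*y
(∇×V)₂ = ∂V₁/∂z − ∂V₃/∂x = -6*z + 3
(∇×V)₃ = ∂V₂/∂x − ∂V₁/∂y = -2*x*z + 6*y
∇×V = (x^2 - 9*y*z^2 - 4*y, -6*z + 3, -2*x*z + 6*y)
At (-3, -2, 2): (89, -9, 0).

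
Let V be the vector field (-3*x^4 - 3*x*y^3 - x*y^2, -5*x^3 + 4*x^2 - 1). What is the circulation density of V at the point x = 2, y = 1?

∂V₂/∂x = -15*x^2 + 8*x
∂V₁/∂y = -9*x*y^2 - 2*x*y
Scalar curl = -15*x^2 + 9*x*y^2 + 2*x*y + 8*x
At (2, 1): -22.

-22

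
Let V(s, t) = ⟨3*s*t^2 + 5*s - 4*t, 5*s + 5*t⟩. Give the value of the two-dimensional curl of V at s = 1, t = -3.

∂V₂/∂s = 5
∂V₁/∂t = 6*s*t - 4
Scalar curl = -6*s*t + 9
At (1, -3): 27.

27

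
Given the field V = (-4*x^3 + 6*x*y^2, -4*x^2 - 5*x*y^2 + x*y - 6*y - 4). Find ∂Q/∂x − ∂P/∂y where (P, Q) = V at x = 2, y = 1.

-44

∂V₂/∂x = -8*x - 5*y^2 + y
∂V₁/∂y = 12*x*y
Scalar curl = -12*x*y - 8*x - 5*y^2 + y
At (2, 1): -44.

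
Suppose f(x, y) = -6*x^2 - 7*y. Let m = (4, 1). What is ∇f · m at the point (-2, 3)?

∂f/∂x = -12*x
∂f/∂y = -7
∇f at (-2, 3) = (24, -7)
∇f · m = (24)(4) + (-7)(1) = 89

89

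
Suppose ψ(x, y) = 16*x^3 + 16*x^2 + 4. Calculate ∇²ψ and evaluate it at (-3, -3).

∂²ψ/∂x² = 32*(3*x + 1)
∂²ψ/∂y² = 0
∇²ψ = 96*x + 32
At (-3, -3): -256.

-256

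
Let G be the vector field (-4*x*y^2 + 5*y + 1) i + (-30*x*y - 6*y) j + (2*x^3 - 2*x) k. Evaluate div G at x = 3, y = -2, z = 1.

-112

∂G₁/∂x = -4*y^2
∂G₂/∂y = -30*x - 6
∂G₃/∂z = 0
∇·G = -30*x - 4*y^2 - 6
At (3, -2, 1): -112.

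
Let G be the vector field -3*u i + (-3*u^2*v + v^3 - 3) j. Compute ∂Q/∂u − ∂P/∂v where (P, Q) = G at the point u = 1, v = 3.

-18

∂G₂/∂u = -6*u*v
∂G₁/∂v = 0
Scalar curl = -6*u*v
At (1, 3): -18.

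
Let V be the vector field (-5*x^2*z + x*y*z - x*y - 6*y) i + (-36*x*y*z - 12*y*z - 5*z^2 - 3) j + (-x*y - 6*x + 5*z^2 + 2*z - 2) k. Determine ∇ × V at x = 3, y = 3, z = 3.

(∇×V)₁ = ∂V₃/∂y − ∂V₂/∂z = 36*x*y - x + 12*y + 10*z
(∇×V)₂ = ∂V₁/∂z − ∂V₃/∂x = -5*x^2 + x*y + y + 6
(∇×V)₃ = ∂V₂/∂x − ∂V₁/∂y = -x*z + x - 36*y*z + 6
∇×V = (36*x*y - x + 12*y + 10*z, -5*x^2 + x*y + y + 6, -x*z + x - 36*y*z + 6)
At (3, 3, 3): (387, -27, -324).

(387, -27, -324)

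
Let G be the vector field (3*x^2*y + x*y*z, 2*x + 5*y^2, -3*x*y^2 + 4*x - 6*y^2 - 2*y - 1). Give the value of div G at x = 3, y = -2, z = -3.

∂G₁/∂x = 6*x*y + y*z
∂G₂/∂y = 10*y
∂G₃/∂z = 0
∇·G = 6*x*y + y*z + 10*y
At (3, -2, -3): -50.

-50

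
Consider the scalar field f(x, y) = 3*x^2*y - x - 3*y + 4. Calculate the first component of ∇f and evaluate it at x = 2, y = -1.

(∇f)_1 = ∂f/∂x = 6*x*y - 1
At (2, -1): -13.

-13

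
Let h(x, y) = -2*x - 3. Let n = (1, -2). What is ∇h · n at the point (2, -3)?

-2

∂h/∂x = -2
∂h/∂y = 0
∇h at (2, -3) = (-2, 0)
∇h · n = (-2)(1) + (0)(-2) = -2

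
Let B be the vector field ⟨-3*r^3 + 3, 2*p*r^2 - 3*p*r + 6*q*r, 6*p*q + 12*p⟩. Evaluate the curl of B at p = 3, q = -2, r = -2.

(63, -36, 14)

(∇×B)₁ = ∂B₃/∂q − ∂B₂/∂r = -4*p*r + 9*p - 6*q
(∇×B)₂ = ∂B₁/∂r − ∂B₃/∂p = -6*q - 9*r^2 - 12
(∇×B)₃ = ∂B₂/∂p − ∂B₁/∂q = 2*r^2 - 3*r
∇×B = (-4*p*r + 9*p - 6*q, -6*q - 9*r^2 - 12, 2*r^2 - 3*r)
At (3, -2, -2): (63, -36, 14).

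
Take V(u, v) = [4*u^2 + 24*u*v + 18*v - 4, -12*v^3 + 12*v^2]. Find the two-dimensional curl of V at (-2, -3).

∂V₂/∂u = 0
∂V₁/∂v = 24*u + 18
Scalar curl = -24*u - 18
At (-2, -3): 30.

30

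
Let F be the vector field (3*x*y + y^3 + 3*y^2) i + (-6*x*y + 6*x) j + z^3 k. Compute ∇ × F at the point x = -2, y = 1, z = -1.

(∇×F)₁ = ∂F₃/∂y − ∂F₂/∂z = 0
(∇×F)₂ = ∂F₁/∂z − ∂F₃/∂x = 0
(∇×F)₃ = ∂F₂/∂x − ∂F₁/∂y = -3*x - 3*y^2 - 12*y + 6
∇×F = (0, 0, -3*x - 3*y^2 - 12*y + 6)
At (-2, 1, -1): (0, 0, -3).

(0, 0, -3)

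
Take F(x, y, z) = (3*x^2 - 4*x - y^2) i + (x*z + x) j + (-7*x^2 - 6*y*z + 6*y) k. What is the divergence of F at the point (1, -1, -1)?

∂F₁/∂x = 6*x - 4
∂F₂/∂y = 0
∂F₃/∂z = -6*y
∇·F = 6*x - 6*y - 4
At (1, -1, -1): 8.

8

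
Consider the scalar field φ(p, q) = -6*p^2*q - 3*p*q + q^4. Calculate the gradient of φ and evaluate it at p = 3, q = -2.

∂φ/∂p = -12*p*q - 3*q
∂φ/∂q = -6*p^2 - 3*p + 4*q^3
∇φ = (-12*p*q - 3*q, -6*p^2 - 3*p + 4*q^3)
At (3, -2): (78, -95).

(78, -95)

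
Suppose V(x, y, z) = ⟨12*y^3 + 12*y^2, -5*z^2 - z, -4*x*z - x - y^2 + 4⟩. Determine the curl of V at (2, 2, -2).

(-23, -7, -192)

(∇×V)₁ = ∂V₃/∂y − ∂V₂/∂z = -2*y + 10*z + 1
(∇×V)₂ = ∂V₁/∂z − ∂V₃/∂x = 4*z + 1
(∇×V)₃ = ∂V₂/∂x − ∂V₁/∂y = -36*y^2 - 24*y
∇×V = (-2*y + 10*z + 1, 4*z + 1, -36*y^2 - 24*y)
At (2, 2, -2): (-23, -7, -192).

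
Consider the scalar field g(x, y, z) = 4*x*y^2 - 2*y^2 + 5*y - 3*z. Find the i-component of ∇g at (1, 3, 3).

(∇g)_1 = ∂g/∂x = 4*y^2
At (1, 3, 3): 36.

36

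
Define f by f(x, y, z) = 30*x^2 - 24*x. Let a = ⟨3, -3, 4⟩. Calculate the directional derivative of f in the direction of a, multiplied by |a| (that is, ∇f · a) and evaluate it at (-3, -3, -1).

-612

∂f/∂x = 60*x - 24
∂f/∂y = 0
∂f/∂z = 0
∇f at (-3, -3, -1) = (-204, 0, 0)
∇f · a = (-204)(3) + (0)(-3) + (0)(4) = -612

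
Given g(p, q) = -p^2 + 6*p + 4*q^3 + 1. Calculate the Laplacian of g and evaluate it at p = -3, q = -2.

∂²g/∂p² = -2
∂²g/∂q² = 24*q
∇²g = 24*q - 2
At (-3, -2): -50.

-50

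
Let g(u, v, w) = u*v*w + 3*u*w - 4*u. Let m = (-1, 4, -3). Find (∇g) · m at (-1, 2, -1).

∂g/∂u = v*w + 3*w - 4
∂g/∂v = u*w
∂g/∂w = u*v + 3*u
∇g at (-1, 2, -1) = (-9, 1, -5)
∇g · m = (-9)(-1) + (1)(4) + (-5)(-3) = 28

28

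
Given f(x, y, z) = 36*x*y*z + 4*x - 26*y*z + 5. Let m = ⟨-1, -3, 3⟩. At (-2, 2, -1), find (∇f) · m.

∂f/∂x = 36*y*z + 4
∂f/∂y = 36*x*z - 26*z
∂f/∂z = 36*x*y - 26*y
∇f at (-2, 2, -1) = (-68, 98, -196)
∇f · m = (-68)(-1) + (98)(-3) + (-196)(3) = -814

-814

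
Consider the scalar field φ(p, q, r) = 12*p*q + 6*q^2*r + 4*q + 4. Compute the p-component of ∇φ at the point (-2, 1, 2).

(∇φ)_1 = ∂φ/∂p = 12*q
At (-2, 1, 2): 12.

12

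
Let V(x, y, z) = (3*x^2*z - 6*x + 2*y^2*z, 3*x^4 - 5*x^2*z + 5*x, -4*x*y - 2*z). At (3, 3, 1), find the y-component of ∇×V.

(∇×V)_2 = ∂V₁/∂z − ∂V₃/∂x
= 3*x^2 + 2*y^2 − (-4*y)
= 3*x^2 + 2*y^2 + 4*y
At (3, 3, 1): 57.

57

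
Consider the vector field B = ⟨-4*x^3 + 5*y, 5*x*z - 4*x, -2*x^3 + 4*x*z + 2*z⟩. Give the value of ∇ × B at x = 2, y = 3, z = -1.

(-10, 28, -14)

(∇×B)₁ = ∂B₃/∂y − ∂B₂/∂z = -5*x
(∇×B)₂ = ∂B₁/∂z − ∂B₃/∂x = 6*x^2 - 4*z
(∇×B)₃ = ∂B₂/∂x − ∂B₁/∂y = 5*z - 9
∇×B = (-5*x, 6*x^2 - 4*z, 5*z - 9)
At (2, 3, -1): (-10, 28, -14).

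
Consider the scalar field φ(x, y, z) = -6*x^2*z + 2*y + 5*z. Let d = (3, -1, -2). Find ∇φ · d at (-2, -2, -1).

∂φ/∂x = -12*x*z
∂φ/∂y = 2
∂φ/∂z = -6*x^2 + 5
∇φ at (-2, -2, -1) = (-24, 2, -19)
∇φ · d = (-24)(3) + (2)(-1) + (-19)(-2) = -36

-36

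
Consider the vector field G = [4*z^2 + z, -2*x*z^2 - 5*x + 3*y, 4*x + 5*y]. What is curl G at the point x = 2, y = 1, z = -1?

(∇×G)₁ = ∂G₃/∂y − ∂G₂/∂z = 4*x*z + 5
(∇×G)₂ = ∂G₁/∂z − ∂G₃/∂x = 8*z - 3
(∇×G)₃ = ∂G₂/∂x − ∂G₁/∂y = -2*z^2 - 5
∇×G = (4*x*z + 5, 8*z - 3, -2*z^2 - 5)
At (2, 1, -1): (-3, -11, -7).

(-3, -11, -7)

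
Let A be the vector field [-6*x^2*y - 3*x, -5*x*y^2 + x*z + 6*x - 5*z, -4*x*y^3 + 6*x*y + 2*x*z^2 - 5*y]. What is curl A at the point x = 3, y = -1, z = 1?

(∇×A)₁ = ∂A₃/∂y − ∂A₂/∂z = -12*x*y^2 + 5*x
(∇×A)₂ = ∂A₁/∂z − ∂A₃/∂x = 4*y^3 - 6*y - 2*z^2
(∇×A)₃ = ∂A₂/∂x − ∂A₁/∂y = 6*x^2 - 5*y^2 + z + 6
∇×A = (-12*x*y^2 + 5*x, 4*y^3 - 6*y - 2*z^2, 6*x^2 - 5*y^2 + z + 6)
At (3, -1, 1): (-21, 0, 56).

(-21, 0, 56)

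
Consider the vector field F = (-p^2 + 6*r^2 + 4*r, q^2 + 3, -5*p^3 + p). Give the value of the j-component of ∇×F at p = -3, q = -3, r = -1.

126

(∇×F)_2 = ∂F₁/∂r − ∂F₃/∂p
= 12*r + 4 − (-15*p^2 + 1)
= 15*p^2 + 12*r + 3
At (-3, -3, -1): 126.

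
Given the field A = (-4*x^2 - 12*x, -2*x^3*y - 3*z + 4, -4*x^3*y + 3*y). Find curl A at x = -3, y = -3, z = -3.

(∇×A)₁ = ∂A₃/∂y − ∂A₂/∂z = -4*x^3 + 6
(∇×A)₂ = ∂A₁/∂z − ∂A₃/∂x = 12*x^2*y
(∇×A)₃ = ∂A₂/∂x − ∂A₁/∂y = -6*x^2*y
∇×A = (-4*x^3 + 6, 12*x^2*y, -6*x^2*y)
At (-3, -3, -3): (114, -324, 162).

(114, -324, 162)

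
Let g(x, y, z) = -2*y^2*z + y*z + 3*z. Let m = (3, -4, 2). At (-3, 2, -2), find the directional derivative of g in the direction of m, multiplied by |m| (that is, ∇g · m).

∂g/∂x = 0
∂g/∂y = -4*y*z + z
∂g/∂z = -2*y^2 + y + 3
∇g at (-3, 2, -2) = (0, 14, -3)
∇g · m = (0)(3) + (14)(-4) + (-3)(2) = -62

-62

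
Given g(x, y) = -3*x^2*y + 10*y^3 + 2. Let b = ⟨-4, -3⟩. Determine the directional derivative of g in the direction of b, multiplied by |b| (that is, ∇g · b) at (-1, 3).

∂g/∂x = -6*x*y
∂g/∂y = -3*x^2 + 30*y^2
∇g at (-1, 3) = (18, 267)
∇g · b = (18)(-4) + (267)(-3) = -873

-873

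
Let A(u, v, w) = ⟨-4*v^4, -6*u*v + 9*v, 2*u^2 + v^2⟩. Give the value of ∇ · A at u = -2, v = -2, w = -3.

21

∂A₁/∂u = 0
∂A₂/∂v = -6*u + 9
∂A₃/∂w = 0
∇·A = -6*u + 9
At (-2, -2, -3): 21.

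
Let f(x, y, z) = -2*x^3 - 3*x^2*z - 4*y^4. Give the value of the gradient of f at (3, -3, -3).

∂f/∂x = -6*x^2 - 6*x*z
∂f/∂y = -16*y^3
∂f/∂z = -3*x^2
∇f = (-6*x^2 - 6*x*z, -16*y^3, -3*x^2)
At (3, -3, -3): (0, 432, -27).

(0, 432, -27)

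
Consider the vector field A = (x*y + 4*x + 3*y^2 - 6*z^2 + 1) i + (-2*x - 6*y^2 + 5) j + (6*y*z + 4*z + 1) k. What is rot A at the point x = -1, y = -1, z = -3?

(-18, 36, 5)

(∇×A)₁ = ∂A₃/∂y − ∂A₂/∂z = 6*z
(∇×A)₂ = ∂A₁/∂z − ∂A₃/∂x = -12*z
(∇×A)₃ = ∂A₂/∂x − ∂A₁/∂y = -x - 6*y - 2
∇×A = (6*z, -12*z, -x - 6*y - 2)
At (-1, -1, -3): (-18, 36, 5).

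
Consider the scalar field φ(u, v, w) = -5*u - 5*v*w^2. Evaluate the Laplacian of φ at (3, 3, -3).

-30

∂²φ/∂u² = 0
∂²φ/∂v² = 0
∂²φ/∂w² = -10*v
∇²φ = -10*v
At (3, 3, -3): -30.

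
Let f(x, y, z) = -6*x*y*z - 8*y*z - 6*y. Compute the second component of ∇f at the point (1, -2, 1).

(∇f)_2 = ∂f/∂y = -6*x*z - 8*z - 6
At (1, -2, 1): -20.

-20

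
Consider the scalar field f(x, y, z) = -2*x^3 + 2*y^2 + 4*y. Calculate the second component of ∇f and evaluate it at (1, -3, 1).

-8

(∇f)_2 = ∂f/∂y = 4*y + 4
At (1, -3, 1): -8.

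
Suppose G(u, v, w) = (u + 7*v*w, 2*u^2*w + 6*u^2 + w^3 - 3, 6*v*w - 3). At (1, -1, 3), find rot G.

(∇×G)₁ = ∂G₃/∂v − ∂G₂/∂w = -2*u^2 - 3*w^2 + 6*w
(∇×G)₂ = ∂G₁/∂w − ∂G₃/∂u = 7*v
(∇×G)₃ = ∂G₂/∂u − ∂G₁/∂v = 4*u*w + 12*u - 7*w
∇×G = (-2*u^2 - 3*w^2 + 6*w, 7*v, 4*u*w + 12*u - 7*w)
At (1, -1, 3): (-11, -7, 3).

(-11, -7, 3)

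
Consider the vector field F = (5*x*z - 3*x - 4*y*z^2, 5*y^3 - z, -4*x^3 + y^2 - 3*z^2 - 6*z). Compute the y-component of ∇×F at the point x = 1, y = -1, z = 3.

(∇×F)_2 = ∂F₁/∂z − ∂F₃/∂x
= 5*x - 8*y*z − (-12*x^2)
= 12*x^2 + 5*x - 8*y*z
At (1, -1, 3): 41.

41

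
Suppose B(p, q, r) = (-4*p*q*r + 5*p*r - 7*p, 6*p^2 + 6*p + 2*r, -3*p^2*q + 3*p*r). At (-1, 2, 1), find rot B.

(∇×B)₁ = ∂B₃/∂q − ∂B₂/∂r = -3*p^2 - 2
(∇×B)₂ = ∂B₁/∂r − ∂B₃/∂p = 2*p*q + 5*p - 3*r
(∇×B)₃ = ∂B₂/∂p − ∂B₁/∂q = 4*p*r + 12*p + 6
∇×B = (-3*p^2 - 2, 2*p*q + 5*p - 3*r, 4*p*r + 12*p + 6)
At (-1, 2, 1): (-5, -12, -10).

(-5, -12, -10)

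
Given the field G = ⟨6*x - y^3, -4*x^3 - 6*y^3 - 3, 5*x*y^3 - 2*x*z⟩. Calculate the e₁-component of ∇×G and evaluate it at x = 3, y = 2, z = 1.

180

(∇×G)_1 = ∂G₃/∂y − ∂G₂/∂z
= 15*x*y^2 − (0)
= 15*x*y^2
At (3, 2, 1): 180.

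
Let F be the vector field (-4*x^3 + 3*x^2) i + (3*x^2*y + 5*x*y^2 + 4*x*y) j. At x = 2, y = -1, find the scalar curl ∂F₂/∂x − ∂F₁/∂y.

-11

∂F₂/∂x = 6*x*y + 5*y^2 + 4*y
∂F₁/∂y = 0
Scalar curl = 6*x*y + 5*y^2 + 4*y
At (2, -1): -11.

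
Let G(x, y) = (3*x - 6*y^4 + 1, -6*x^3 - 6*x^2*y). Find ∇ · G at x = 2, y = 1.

-21

∂G₁/∂x = 3
∂G₂/∂y = -6*x^2
∇·G = -6*x^2 + 3
At (2, 1): -21.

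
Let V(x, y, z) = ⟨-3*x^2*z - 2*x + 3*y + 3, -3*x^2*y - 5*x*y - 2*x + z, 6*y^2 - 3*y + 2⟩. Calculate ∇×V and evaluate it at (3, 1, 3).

(∇×V)₁ = ∂V₃/∂y − ∂V₂/∂z = 12*y - 4
(∇×V)₂ = ∂V₁/∂z − ∂V₃/∂x = -3*x^2
(∇×V)₃ = ∂V₂/∂x − ∂V₁/∂y = -6*x*y - 5*y - 5
∇×V = (12*y - 4, -3*x^2, -6*x*y - 5*y - 5)
At (3, 1, 3): (8, -27, -28).

(8, -27, -28)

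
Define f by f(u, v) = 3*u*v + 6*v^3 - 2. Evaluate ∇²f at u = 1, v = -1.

-36

∂²f/∂u² = 0
∂²f/∂v² = 36*v
∇²f = 36*v
At (1, -1): -36.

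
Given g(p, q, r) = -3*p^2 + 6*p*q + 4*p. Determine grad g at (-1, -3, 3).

∂g/∂p = -6*p + 6*q + 4
∂g/∂q = 6*p
∂g/∂r = 0
∇g = (-6*p + 6*q + 4, 6*p, 0)
At (-1, -3, 3): (-8, -6, 0).

(-8, -6, 0)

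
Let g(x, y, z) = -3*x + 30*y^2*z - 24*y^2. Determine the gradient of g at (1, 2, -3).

(-3, -456, 120)

∂g/∂x = -3
∂g/∂y = 60*y*z - 48*y
∂g/∂z = 30*y^2
∇g = (-3, 60*y*z - 48*y, 30*y^2)
At (1, 2, -3): (-3, -456, 120).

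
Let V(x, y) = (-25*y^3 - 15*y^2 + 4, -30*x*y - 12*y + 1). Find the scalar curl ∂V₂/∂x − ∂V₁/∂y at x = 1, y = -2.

∂V₂/∂x = -30*y
∂V₁/∂y = -75*y^2 - 30*y
Scalar curl = 75*y^2
At (1, -2): 300.

300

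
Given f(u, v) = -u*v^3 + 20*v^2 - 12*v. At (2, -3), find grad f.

(27, -186)

∂f/∂u = -v^3
∂f/∂v = -3*u*v^2 + 40*v - 12
∇f = (-v^3, -3*u*v^2 + 40*v - 12)
At (2, -3): (27, -186).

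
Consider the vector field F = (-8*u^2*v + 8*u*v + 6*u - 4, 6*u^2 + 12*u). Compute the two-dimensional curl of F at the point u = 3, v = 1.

∂F₂/∂u = 12*u + 12
∂F₁/∂v = -8*u^2 + 8*u
Scalar curl = 8*u^2 + 4*u + 12
At (3, 1): 96.

96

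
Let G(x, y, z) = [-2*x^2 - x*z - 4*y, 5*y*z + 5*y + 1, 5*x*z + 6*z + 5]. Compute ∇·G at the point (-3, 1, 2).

16

∂G₁/∂x = -4*x - z
∂G₂/∂y = 5*z + 5
∂G₃/∂z = 5*x + 6
∇·G = x + 4*z + 11
At (-3, 1, 2): 16.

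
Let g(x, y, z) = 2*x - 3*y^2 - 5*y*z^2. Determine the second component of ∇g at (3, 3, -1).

-23

(∇g)_2 = ∂g/∂y = -6*y - 5*z^2
At (3, 3, -1): -23.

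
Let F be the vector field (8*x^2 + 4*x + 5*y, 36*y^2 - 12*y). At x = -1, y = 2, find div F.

∂F₁/∂x = 16*x + 4
∂F₂/∂y = 72*y - 12
∇·F = 16*x + 72*y - 8
At (-1, 2): 120.

120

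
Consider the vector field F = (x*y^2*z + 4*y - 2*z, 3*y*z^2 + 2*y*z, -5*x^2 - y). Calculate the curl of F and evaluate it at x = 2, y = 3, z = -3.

(47, 36, 32)

(∇×F)₁ = ∂F₃/∂y − ∂F₂/∂z = -6*y*z - 2*y - 1
(∇×F)₂ = ∂F₁/∂z − ∂F₃/∂x = x*y^2 + 10*x - 2
(∇×F)₃ = ∂F₂/∂x − ∂F₁/∂y = -2*x*y*z - 4
∇×F = (-6*y*z - 2*y - 1, x*y^2 + 10*x - 2, -2*x*y*z - 4)
At (2, 3, -3): (47, 36, 32).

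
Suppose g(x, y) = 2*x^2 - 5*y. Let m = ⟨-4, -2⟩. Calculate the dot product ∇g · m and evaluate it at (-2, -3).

∂g/∂x = 4*x
∂g/∂y = -5
∇g at (-2, -3) = (-8, -5)
∇g · m = (-8)(-4) + (-5)(-2) = 42

42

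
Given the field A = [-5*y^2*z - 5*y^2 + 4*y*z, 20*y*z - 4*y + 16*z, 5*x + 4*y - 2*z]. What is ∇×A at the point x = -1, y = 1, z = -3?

(-32, -6, -8)

(∇×A)₁ = ∂A₃/∂y − ∂A₂/∂z = -20*y - 12
(∇×A)₂ = ∂A₁/∂z − ∂A₃/∂x = -5*y^2 + 4*y - 5
(∇×A)₃ = ∂A₂/∂x − ∂A₁/∂y = 10*y*z + 10*y - 4*z
∇×A = (-20*y - 12, -5*y^2 + 4*y - 5, 10*y*z + 10*y - 4*z)
At (-1, 1, -3): (-32, -6, -8).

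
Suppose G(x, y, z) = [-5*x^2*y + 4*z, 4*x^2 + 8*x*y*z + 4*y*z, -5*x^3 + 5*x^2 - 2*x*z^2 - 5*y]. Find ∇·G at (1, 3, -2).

-46

∂G₁/∂x = -10*x*y
∂G₂/∂y = 8*x*z + 4*z
∂G₃/∂z = -4*x*z
∇·G = -10*x*y + 4*x*z + 4*z
At (1, 3, -2): -46.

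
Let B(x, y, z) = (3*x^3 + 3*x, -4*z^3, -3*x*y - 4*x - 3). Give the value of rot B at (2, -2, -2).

(∇×B)₁ = ∂B₃/∂y − ∂B₂/∂z = -3*x + 12*z^2
(∇×B)₂ = ∂B₁/∂z − ∂B₃/∂x = 3*y + 4
(∇×B)₃ = ∂B₂/∂x − ∂B₁/∂y = 0
∇×B = (-3*x + 12*z^2, 3*y + 4, 0)
At (2, -2, -2): (42, -2, 0).

(42, -2, 0)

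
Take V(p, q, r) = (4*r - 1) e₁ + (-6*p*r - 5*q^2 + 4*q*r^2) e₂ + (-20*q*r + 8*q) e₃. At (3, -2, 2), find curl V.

(∇×V)₁ = ∂V₃/∂q − ∂V₂/∂r = 6*p - 8*q*r - 20*r + 8
(∇×V)₂ = ∂V₁/∂r − ∂V₃/∂p = 4
(∇×V)₃ = ∂V₂/∂p − ∂V₁/∂q = -6*r
∇×V = (6*p - 8*q*r - 20*r + 8, 4, -6*r)
At (3, -2, 2): (18, 4, -12).

(18, 4, -12)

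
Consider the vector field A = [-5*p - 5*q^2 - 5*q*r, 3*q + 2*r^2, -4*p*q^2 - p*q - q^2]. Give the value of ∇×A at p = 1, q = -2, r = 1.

(∇×A)₁ = ∂A₃/∂q − ∂A₂/∂r = -8*p*q - p - 2*q - 4*r
(∇×A)₂ = ∂A₁/∂r − ∂A₃/∂p = 4*q^2 - 4*q
(∇×A)₃ = ∂A₂/∂p − ∂A₁/∂q = 10*q + 5*r
∇×A = (-8*p*q - p - 2*q - 4*r, 4*q^2 - 4*q, 10*q + 5*r)
At (1, -2, 1): (15, 24, -15).

(15, 24, -15)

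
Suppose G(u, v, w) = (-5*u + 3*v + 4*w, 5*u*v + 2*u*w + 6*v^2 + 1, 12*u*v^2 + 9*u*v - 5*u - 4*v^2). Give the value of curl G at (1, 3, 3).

(∇×G)₁ = ∂G₃/∂v − ∂G₂/∂w = 24*u*v + 7*u - 8*v
(∇×G)₂ = ∂G₁/∂w − ∂G₃/∂u = -12*v^2 - 9*v + 9
(∇×G)₃ = ∂G₂/∂u − ∂G₁/∂v = 5*v + 2*w - 3
∇×G = (24*u*v + 7*u - 8*v, -12*v^2 - 9*v + 9, 5*v + 2*w - 3)
At (1, 3, 3): (55, -126, 18).

(55, -126, 18)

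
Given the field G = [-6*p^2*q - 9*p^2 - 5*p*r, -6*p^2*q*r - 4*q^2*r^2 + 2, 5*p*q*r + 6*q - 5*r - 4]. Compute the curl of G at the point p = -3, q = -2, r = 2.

(∇×G)₁ = ∂G₃/∂q − ∂G₂/∂r = 6*p^2*q + 5*p*r + 8*q^2*r + 6
(∇×G)₂ = ∂G₁/∂r − ∂G₃/∂p = -5*p - 5*q*r
(∇×G)₃ = ∂G₂/∂p − ∂G₁/∂q = 6*p^2 - 12*p*q*r
∇×G = (6*p^2*q + 5*p*r + 8*q^2*r + 6, -5*p - 5*q*r, 6*p^2 - 12*p*q*r)
At (-3, -2, 2): (-68, 35, -90).

(-68, 35, -90)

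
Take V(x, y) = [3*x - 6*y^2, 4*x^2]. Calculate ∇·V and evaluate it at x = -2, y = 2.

3

∂V₁/∂x = 3
∂V₂/∂y = 0
∇·V = 3
At (-2, 2): 3.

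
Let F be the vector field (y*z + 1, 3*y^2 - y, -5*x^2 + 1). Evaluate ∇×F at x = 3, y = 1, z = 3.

(∇×F)₁ = ∂F₃/∂y − ∂F₂/∂z = 0
(∇×F)₂ = ∂F₁/∂z − ∂F₃/∂x = 10*x + y
(∇×F)₃ = ∂F₂/∂x − ∂F₁/∂y = -z
∇×F = (0, 10*x + y, -z)
At (3, 1, 3): (0, 31, -3).

(0, 31, -3)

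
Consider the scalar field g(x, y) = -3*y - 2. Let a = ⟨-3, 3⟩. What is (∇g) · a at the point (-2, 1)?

-9

∂g/∂x = 0
∂g/∂y = -3
∇g at (-2, 1) = (0, -3)
∇g · a = (0)(-3) + (-3)(3) = -9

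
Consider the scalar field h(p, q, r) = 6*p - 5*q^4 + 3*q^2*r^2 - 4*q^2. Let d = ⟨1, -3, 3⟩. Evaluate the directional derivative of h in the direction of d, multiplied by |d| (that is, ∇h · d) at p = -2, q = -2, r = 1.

∂h/∂p = 6
∂h/∂q = -20*q^3 + 6*q*r^2 - 8*q
∂h/∂r = 6*q^2*r
∇h at (-2, -2, 1) = (6, 164, 24)
∇h · d = (6)(1) + (164)(-3) + (24)(3) = -414

-414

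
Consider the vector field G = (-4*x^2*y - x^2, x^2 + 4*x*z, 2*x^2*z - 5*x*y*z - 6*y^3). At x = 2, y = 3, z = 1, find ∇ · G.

∂G₁/∂x = -8*x*y - 2*x
∂G₂/∂y = 0
∂G₃/∂z = 2*x^2 - 5*x*y
∇·G = 2*x^2 - 13*x*y - 2*x
At (2, 3, 1): -74.

-74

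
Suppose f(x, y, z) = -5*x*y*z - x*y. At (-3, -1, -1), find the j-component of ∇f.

(∇f)_2 = ∂f/∂y = -5*x*z - x
At (-3, -1, -1): -12.

-12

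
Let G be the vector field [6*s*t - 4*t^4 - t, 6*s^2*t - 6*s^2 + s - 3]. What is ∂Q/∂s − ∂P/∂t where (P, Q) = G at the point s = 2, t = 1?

∂G₂/∂s = 12*s*t - 12*s + 1
∂G₁/∂t = 6*s - 16*t^3 - 1
Scalar curl = 12*s*t - 18*s + 16*t^3 + 2
At (2, 1): 6.

6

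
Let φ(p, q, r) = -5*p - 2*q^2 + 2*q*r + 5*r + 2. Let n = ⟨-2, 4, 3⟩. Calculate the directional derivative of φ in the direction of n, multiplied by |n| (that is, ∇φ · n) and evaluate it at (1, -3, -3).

31

∂φ/∂p = -5
∂φ/∂q = -4*q + 2*r
∂φ/∂r = 2*q + 5
∇φ at (1, -3, -3) = (-5, 6, -1)
∇φ · n = (-5)(-2) + (6)(4) + (-1)(3) = 31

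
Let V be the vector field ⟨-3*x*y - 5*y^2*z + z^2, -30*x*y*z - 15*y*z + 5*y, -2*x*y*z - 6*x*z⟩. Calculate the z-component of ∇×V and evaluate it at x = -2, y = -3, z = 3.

(∇×V)_3 = ∂V₂/∂x − ∂V₁/∂y
= -30*y*z − (-3*x - 10*y*z)
= 3*x - 20*y*z
At (-2, -3, 3): 174.

174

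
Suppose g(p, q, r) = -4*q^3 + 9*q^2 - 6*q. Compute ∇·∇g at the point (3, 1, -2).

∂²g/∂p² = 0
∂²g/∂q² = 6*(-4*q + 3)
∂²g/∂r² = 0
∇²g = -24*q + 18
At (3, 1, -2): -6.

-6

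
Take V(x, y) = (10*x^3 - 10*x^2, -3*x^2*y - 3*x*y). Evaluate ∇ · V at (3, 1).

∂V₁/∂x = 30*x^2 - 20*x
∂V₂/∂y = -3*x^2 - 3*x
∇·V = 27*x^2 - 23*x
At (3, 1): 174.

174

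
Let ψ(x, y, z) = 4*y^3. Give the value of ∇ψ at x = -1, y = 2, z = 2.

∂ψ/∂x = 0
∂ψ/∂y = 12*y^2
∂ψ/∂z = 0
∇ψ = (0, 12*y^2, 0)
At (-1, 2, 2): (0, 48, 0).

(0, 48, 0)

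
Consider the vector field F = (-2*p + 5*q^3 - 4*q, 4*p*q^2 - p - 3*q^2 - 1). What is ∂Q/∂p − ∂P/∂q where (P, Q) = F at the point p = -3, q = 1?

∂F₂/∂p = 4*q^2 - 1
∂F₁/∂q = 15*q^2 - 4
Scalar curl = -11*q^2 + 3
At (-3, 1): -8.

-8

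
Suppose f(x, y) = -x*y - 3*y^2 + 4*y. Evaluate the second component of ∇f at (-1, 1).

-1

(∇f)_2 = ∂f/∂y = -x - 6*y + 4
At (-1, 1): -1.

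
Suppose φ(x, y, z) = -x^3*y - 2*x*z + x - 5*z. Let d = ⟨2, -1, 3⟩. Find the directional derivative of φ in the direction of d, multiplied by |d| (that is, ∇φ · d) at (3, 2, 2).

∂φ/∂x = -3*x^2*y - 2*z + 1
∂φ/∂y = -x^3
∂φ/∂z = -2*x - 5
∇φ at (3, 2, 2) = (-57, -27, -11)
∇φ · d = (-57)(2) + (-27)(-1) + (-11)(3) = -120

-120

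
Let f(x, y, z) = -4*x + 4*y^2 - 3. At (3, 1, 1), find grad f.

∂f/∂x = -4
∂f/∂y = 8*y
∂f/∂z = 0
∇f = (-4, 8*y, 0)
At (3, 1, 1): (-4, 8, 0).

(-4, 8, 0)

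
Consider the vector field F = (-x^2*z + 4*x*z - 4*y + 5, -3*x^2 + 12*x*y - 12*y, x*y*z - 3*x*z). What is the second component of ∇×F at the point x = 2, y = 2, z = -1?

3

(∇×F)_2 = ∂F₁/∂z − ∂F₃/∂x
= -x^2 + 4*x − (y*z - 3*z)
= -x^2 + 4*x - y*z + 3*z
At (2, 2, -1): 3.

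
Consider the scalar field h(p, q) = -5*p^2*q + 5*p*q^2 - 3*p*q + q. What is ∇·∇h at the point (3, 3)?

0

∂²h/∂p² = -10*q
∂²h/∂q² = 10*p
∇²h = 10*p - 10*q
At (3, 3): 0.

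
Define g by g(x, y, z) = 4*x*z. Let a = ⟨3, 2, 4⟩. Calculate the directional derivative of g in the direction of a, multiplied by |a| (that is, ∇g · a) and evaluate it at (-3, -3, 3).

∂g/∂x = 4*z
∂g/∂y = 0
∂g/∂z = 4*x
∇g at (-3, -3, 3) = (12, 0, -12)
∇g · a = (12)(3) + (0)(2) + (-12)(4) = -12

-12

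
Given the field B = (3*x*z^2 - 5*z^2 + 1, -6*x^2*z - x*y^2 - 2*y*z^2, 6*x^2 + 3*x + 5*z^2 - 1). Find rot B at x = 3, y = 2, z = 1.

(∇×B)₁ = ∂B₃/∂y − ∂B₂/∂z = 6*x^2 + 4*y*z
(∇×B)₂ = ∂B₁/∂z − ∂B₃/∂x = 6*x*z - 12*x - 10*z - 3
(∇×B)₃ = ∂B₂/∂x − ∂B₁/∂y = -12*x*z - y^2
∇×B = (6*x^2 + 4*y*z, 6*x*z - 12*x - 10*z - 3, -12*x*z - y^2)
At (3, 2, 1): (62, -31, -40).

(62, -31, -40)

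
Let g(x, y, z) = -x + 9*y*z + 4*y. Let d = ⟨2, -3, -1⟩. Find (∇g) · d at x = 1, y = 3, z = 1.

∂g/∂x = -1
∂g/∂y = 9*z + 4
∂g/∂z = 9*y
∇g at (1, 3, 1) = (-1, 13, 27)
∇g · d = (-1)(2) + (13)(-3) + (27)(-1) = -68

-68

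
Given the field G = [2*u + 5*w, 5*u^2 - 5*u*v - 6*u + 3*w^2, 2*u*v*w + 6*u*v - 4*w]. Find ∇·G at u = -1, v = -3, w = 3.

∂G₁/∂u = 2
∂G₂/∂v = -5*u
∂G₃/∂w = 2*u*v - 4
∇·G = 2*u*v - 5*u - 2
At (-1, -3, 3): 9.

9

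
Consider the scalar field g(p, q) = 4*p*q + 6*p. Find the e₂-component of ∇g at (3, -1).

(∇g)_2 = ∂g/∂q = 4*p
At (3, -1): 12.

12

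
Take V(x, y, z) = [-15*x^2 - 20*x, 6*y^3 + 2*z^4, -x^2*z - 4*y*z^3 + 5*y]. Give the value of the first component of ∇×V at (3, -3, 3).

(∇×V)_1 = ∂V₃/∂y − ∂V₂/∂z
= -4*z^3 + 5 − (8*z^3)
= -12*z^3 + 5
At (3, -3, 3): -319.

-319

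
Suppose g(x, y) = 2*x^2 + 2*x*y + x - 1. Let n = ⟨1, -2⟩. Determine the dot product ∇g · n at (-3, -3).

-5

∂g/∂x = 4*x + 2*y + 1
∂g/∂y = 2*x
∇g at (-3, -3) = (-17, -6)
∇g · n = (-17)(1) + (-6)(-2) = -5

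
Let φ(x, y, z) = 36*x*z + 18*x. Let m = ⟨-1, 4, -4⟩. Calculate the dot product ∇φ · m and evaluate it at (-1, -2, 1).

90

∂φ/∂x = 36*z + 18
∂φ/∂y = 0
∂φ/∂z = 36*x
∇φ at (-1, -2, 1) = (54, 0, -36)
∇φ · m = (54)(-1) + (0)(4) + (-36)(-4) = 90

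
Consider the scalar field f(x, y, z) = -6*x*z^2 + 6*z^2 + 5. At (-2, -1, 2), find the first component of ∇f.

(∇f)_1 = ∂f/∂x = -6*z^2
At (-2, -1, 2): -24.

-24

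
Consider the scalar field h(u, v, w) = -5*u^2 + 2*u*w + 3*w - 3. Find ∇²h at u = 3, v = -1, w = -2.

∂²h/∂u² = -10
∂²h/∂v² = 0
∂²h/∂w² = 0
∇²h = -10
At (3, -1, -2): -10.

-10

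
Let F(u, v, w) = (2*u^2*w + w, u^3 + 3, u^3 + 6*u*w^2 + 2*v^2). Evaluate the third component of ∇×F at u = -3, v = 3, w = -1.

(∇×F)_3 = ∂F₂/∂u − ∂F₁/∂v
= 3*u^2 − (0)
= 3*u^2
At (-3, 3, -1): 27.

27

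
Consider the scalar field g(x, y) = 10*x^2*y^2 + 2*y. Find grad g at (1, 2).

∂g/∂x = 20*x*y^2
∂g/∂y = 20*x^2*y + 2
∇g = (20*x*y^2, 20*x^2*y + 2)
At (1, 2): (80, 42).

(80, 42)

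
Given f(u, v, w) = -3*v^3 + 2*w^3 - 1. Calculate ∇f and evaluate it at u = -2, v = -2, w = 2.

∂f/∂u = 0
∂f/∂v = -9*v^2
∂f/∂w = 6*w^2
∇f = (0, -9*v^2, 6*w^2)
At (-2, -2, 2): (0, -36, 24).

(0, -36, 24)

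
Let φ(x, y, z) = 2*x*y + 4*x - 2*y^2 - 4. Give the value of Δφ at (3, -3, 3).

∂²φ/∂x² = 0
∂²φ/∂y² = -4
∂²φ/∂z² = 0
∇²φ = -4
At (3, -3, 3): -4.

-4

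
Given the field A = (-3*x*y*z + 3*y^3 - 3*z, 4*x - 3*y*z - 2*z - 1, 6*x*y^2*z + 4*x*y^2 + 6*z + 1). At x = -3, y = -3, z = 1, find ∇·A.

∂A₁/∂x = -3*y*z
∂A₂/∂y = -3*z
∂A₃/∂z = 6*x*y^2 + 6
∇·A = 6*x*y^2 - 3*y*z - 3*z + 6
At (-3, -3, 1): -150.

-150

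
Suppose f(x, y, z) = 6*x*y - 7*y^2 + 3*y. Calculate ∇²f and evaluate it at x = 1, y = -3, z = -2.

-14

∂²f/∂x² = 0
∂²f/∂y² = -14
∂²f/∂z² = 0
∇²f = -14
At (1, -3, -2): -14.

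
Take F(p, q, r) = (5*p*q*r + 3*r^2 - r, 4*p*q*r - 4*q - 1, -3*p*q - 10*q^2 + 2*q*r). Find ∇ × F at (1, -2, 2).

(49, -5, -26)

(∇×F)₁ = ∂F₃/∂q − ∂F₂/∂r = -4*p*q - 3*p - 20*q + 2*r
(∇×F)₂ = ∂F₁/∂r − ∂F₃/∂p = 5*p*q + 3*q + 6*r - 1
(∇×F)₃ = ∂F₂/∂p − ∂F₁/∂q = -5*p*r + 4*q*r
∇×F = (-4*p*q - 3*p - 20*q + 2*r, 5*p*q + 3*q + 6*r - 1, -5*p*r + 4*q*r)
At (1, -2, 2): (49, -5, -26).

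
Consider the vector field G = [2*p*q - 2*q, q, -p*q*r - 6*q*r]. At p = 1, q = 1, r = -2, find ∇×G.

(14, -2, 0)

(∇×G)₁ = ∂G₃/∂q − ∂G₂/∂r = -p*r - 6*r
(∇×G)₂ = ∂G₁/∂r − ∂G₃/∂p = q*r
(∇×G)₃ = ∂G₂/∂p − ∂G₁/∂q = -2*p + 2
∇×G = (-p*r - 6*r, q*r, -2*p + 2)
At (1, 1, -2): (14, -2, 0).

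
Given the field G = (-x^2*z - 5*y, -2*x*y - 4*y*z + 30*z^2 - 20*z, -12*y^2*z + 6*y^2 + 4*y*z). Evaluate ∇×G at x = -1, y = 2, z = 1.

(∇×G)₁ = ∂G₃/∂y − ∂G₂/∂z = -24*y*z + 16*y - 56*z + 20
(∇×G)₂ = ∂G₁/∂z − ∂G₃/∂x = -x^2
(∇×G)₃ = ∂G₂/∂x − ∂G₁/∂y = -2*y + 5
∇×G = (-24*y*z + 16*y - 56*z + 20, -x^2, -2*y + 5)
At (-1, 2, 1): (-52, -1, 1).

(-52, -1, 1)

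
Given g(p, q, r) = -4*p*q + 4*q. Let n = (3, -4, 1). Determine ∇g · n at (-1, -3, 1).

∂g/∂p = -4*q
∂g/∂q = -4*p + 4
∂g/∂r = 0
∇g at (-1, -3, 1) = (12, 8, 0)
∇g · n = (12)(3) + (8)(-4) + (0)(1) = 4

4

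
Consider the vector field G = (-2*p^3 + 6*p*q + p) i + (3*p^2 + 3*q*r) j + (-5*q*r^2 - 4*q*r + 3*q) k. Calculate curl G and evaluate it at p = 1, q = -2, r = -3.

(∇×G)₁ = ∂G₃/∂q − ∂G₂/∂r = -3*q - 5*r^2 - 4*r + 3
(∇×G)₂ = ∂G₁/∂r − ∂G₃/∂p = 0
(∇×G)₃ = ∂G₂/∂p − ∂G₁/∂q = 0
∇×G = (-3*q - 5*r^2 - 4*r + 3, 0, 0)
At (1, -2, -3): (-24, 0, 0).

(-24, 0, 0)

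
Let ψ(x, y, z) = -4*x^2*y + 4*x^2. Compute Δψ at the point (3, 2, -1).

-8

∂²ψ/∂x² = 8*(-y + 1)
∂²ψ/∂y² = 0
∂²ψ/∂z² = 0
∇²ψ = -8*y + 8
At (3, 2, -1): -8.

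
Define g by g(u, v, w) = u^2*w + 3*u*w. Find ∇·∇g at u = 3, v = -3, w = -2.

-4

∂²g/∂u² = 2*w
∂²g/∂v² = 0
∂²g/∂w² = 0
∇²g = 2*w
At (3, -3, -2): -4.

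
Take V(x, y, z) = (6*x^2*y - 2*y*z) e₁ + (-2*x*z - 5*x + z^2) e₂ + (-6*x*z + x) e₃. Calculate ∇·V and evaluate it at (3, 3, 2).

90

∂V₁/∂x = 12*x*y
∂V₂/∂y = 0
∂V₃/∂z = -6*x
∇·V = 12*x*y - 6*x
At (3, 3, 2): 90.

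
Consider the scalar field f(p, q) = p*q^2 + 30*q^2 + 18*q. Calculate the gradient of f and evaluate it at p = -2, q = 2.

∂f/∂p = q^2
∂f/∂q = 2*p*q + 60*q + 18
∇f = (q^2, 2*p*q + 60*q + 18)
At (-2, 2): (4, 130).

(4, 130)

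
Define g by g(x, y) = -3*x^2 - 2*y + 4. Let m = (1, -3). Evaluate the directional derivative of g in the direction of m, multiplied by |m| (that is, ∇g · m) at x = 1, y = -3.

∂g/∂x = -6*x
∂g/∂y = -2
∇g at (1, -3) = (-6, -2)
∇g · m = (-6)(1) + (-2)(-3) = 0

0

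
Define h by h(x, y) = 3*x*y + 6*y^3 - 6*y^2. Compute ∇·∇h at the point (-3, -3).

∂²h/∂x² = 0
∂²h/∂y² = 12*(3*y - 1)
∇²h = 36*y - 12
At (-3, -3): -120.

-120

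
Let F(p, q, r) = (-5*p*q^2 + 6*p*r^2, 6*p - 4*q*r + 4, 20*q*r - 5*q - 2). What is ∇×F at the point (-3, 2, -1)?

(∇×F)₁ = ∂F₃/∂q − ∂F₂/∂r = 4*q + 20*r - 5
(∇×F)₂ = ∂F₁/∂r − ∂F₃/∂p = 12*p*r
(∇×F)₃ = ∂F₂/∂p − ∂F₁/∂q = 10*p*q + 6
∇×F = (4*q + 20*r - 5, 12*p*r, 10*p*q + 6)
At (-3, 2, -1): (-17, 36, -54).

(-17, 36, -54)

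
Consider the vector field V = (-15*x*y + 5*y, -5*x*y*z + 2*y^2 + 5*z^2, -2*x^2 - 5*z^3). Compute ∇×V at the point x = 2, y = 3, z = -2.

(50, 8, 55)

(∇×V)₁ = ∂V₃/∂y − ∂V₂/∂z = 5*x*y - 10*z
(∇×V)₂ = ∂V₁/∂z − ∂V₃/∂x = 4*x
(∇×V)₃ = ∂V₂/∂x − ∂V₁/∂y = 15*x - 5*y*z - 5
∇×V = (5*x*y - 10*z, 4*x, 15*x - 5*y*z - 5)
At (2, 3, -2): (50, 8, 55).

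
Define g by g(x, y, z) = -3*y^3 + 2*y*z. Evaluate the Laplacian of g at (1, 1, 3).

∂²g/∂x² = 0
∂²g/∂y² = -18*y
∂²g/∂z² = 0
∇²g = -18*y
At (1, 1, 3): -18.

-18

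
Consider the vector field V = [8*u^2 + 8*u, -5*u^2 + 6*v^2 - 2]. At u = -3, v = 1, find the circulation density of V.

30

∂V₂/∂u = -10*u
∂V₁/∂v = 0
Scalar curl = -10*u
At (-3, 1): 30.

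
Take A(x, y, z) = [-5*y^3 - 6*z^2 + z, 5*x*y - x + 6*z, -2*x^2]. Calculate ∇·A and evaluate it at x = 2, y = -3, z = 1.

10

∂A₁/∂x = 0
∂A₂/∂y = 5*x
∂A₃/∂z = 0
∇·A = 5*x
At (2, -3, 1): 10.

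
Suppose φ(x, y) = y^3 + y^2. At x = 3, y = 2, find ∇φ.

∂φ/∂x = 0
∂φ/∂y = 3*y^2 + 2*y
∇φ = (0, 3*y^2 + 2*y)
At (3, 2): (0, 16).

(0, 16)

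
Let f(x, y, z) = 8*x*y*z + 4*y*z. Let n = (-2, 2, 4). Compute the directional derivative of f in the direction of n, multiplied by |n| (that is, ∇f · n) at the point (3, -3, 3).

∂f/∂x = 8*y*z
∂f/∂y = 8*x*z + 4*z
∂f/∂z = 8*x*y + 4*y
∇f at (3, -3, 3) = (-72, 84, -84)
∇f · n = (-72)(-2) + (84)(2) + (-84)(4) = -24

-24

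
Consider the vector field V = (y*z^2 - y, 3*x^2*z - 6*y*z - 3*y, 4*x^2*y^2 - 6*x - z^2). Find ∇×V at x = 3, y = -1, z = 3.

(∇×V)₁ = ∂V₃/∂y − ∂V₂/∂z = 8*x^2*y - 3*x^2 + 6*y
(∇×V)₂ = ∂V₁/∂z − ∂V₃/∂x = -8*x*y^2 + 2*y*z + 6
(∇×V)₃ = ∂V₂/∂x − ∂V₁/∂y = 6*x*z - z^2 + 1
∇×V = (8*x^2*y - 3*x^2 + 6*y, -8*x*y^2 + 2*y*z + 6, 6*x*z - z^2 + 1)
At (3, -1, 3): (-105, -24, 46).

(-105, -24, 46)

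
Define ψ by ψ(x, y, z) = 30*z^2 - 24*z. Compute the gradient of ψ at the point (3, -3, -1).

(0, 0, -84)

∂ψ/∂x = 0
∂ψ/∂y = 0
∂ψ/∂z = 60*z - 24
∇ψ = (0, 0, 60*z - 24)
At (3, -3, -1): (0, 0, -84).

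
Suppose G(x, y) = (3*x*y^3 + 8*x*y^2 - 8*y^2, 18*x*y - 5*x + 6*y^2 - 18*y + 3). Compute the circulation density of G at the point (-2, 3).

∂G₂/∂x = 18*y - 5
∂G₁/∂y = 9*x*y^2 + 16*x*y - 16*y
Scalar curl = -9*x*y^2 - 16*x*y + 34*y - 5
At (-2, 3): 355.

355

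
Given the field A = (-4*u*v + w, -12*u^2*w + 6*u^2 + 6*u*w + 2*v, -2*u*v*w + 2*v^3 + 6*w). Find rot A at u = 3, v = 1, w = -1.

(102, -1, 114)

(∇×A)₁ = ∂A₃/∂v − ∂A₂/∂w = 12*u^2 - 2*u*w - 6*u + 6*v^2
(∇×A)₂ = ∂A₁/∂w − ∂A₃/∂u = 2*v*w + 1
(∇×A)₃ = ∂A₂/∂u − ∂A₁/∂v = -24*u*w + 16*u + 6*w
∇×A = (12*u^2 - 2*u*w - 6*u + 6*v^2, 2*v*w + 1, -24*u*w + 16*u + 6*w)
At (3, 1, -1): (102, -1, 114).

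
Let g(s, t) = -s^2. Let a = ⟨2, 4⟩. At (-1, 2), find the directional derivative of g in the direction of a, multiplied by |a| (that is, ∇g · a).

4

∂g/∂s = -2*s
∂g/∂t = 0
∇g at (-1, 2) = (2, 0)
∇g · a = (2)(2) + (0)(4) = 4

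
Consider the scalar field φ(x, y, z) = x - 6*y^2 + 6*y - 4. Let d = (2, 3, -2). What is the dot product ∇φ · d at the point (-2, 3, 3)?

-88

∂φ/∂x = 1
∂φ/∂y = -12*y + 6
∂φ/∂z = 0
∇φ at (-2, 3, 3) = (1, -30, 0)
∇φ · d = (1)(2) + (-30)(3) + (0)(-2) = -88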